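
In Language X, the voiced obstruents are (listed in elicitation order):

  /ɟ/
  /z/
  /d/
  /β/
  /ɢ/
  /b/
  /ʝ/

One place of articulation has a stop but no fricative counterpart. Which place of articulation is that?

bilabial: stop /b/, fricative /β/.
alveolar: stop /d/, fricative /z/.
palatal: stop /ɟ/, fricative /ʝ/.
uvular: stop /ɢ/, fricative —.
Every place of articulation has a fricative member except uvular, where /ʁ/ would be expected.

uvular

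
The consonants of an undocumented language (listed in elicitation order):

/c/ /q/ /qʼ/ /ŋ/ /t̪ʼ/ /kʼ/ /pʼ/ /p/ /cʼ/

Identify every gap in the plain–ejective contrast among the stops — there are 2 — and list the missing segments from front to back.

/t̪/, /k/

bilabial: plain /p/, ejective /pʼ/.
dental: plain —, ejective /t̪ʼ/.
palatal: plain /c/, ejective /cʼ/.
velar: plain —, ejective /kʼ/.
uvular: plain /q/, ejective /qʼ/.
Gaps, from front to back: dental lacks plain (/t̪/); velar lacks plain (/k/).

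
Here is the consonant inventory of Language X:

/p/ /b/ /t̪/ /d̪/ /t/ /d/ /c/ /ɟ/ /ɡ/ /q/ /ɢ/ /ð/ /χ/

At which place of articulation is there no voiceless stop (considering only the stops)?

place of articulation  voiceless  voiced  
bilabial          p         b       
dental            t̪        d̪      
alveolar          t         d       
palatal           c         ɟ       
velar             —         ɡ       
uvular            q         ɢ       
Every place of articulation has a voiceless member except velar, where /k/ would be expected.

velar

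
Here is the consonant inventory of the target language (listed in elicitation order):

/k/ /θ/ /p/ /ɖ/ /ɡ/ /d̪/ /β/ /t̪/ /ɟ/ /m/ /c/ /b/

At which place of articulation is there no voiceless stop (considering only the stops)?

retroflex

bilabial: voiceless /p/, voiced /b/.
dental: voiceless /t̪/, voiced /d̪/.
retroflex: voiceless —, voiced /ɖ/.
palatal: voiceless /c/, voiced /ɟ/.
velar: voiceless /k/, voiced /ɡ/.
Every place of articulation has a voiceless member except retroflex, where /ʈ/ would be expected.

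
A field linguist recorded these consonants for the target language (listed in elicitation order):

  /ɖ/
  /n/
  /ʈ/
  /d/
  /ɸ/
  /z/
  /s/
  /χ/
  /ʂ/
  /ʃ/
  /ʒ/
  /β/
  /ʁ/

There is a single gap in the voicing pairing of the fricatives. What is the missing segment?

Voiceless: /ɸ/ (bilabial), /s/ (alveolar), /ʃ/ (postalveolar), /ʂ/ (retroflex), /χ/ (uvular).
Voiced: /β/ (bilabial), /z/ (alveolar), /ʒ/ (postalveolar), /ʁ/ (uvular).
The retroflex row has no voiced member, so the gap is the voiced retroflex fricative /ʐ/.

/ʐ/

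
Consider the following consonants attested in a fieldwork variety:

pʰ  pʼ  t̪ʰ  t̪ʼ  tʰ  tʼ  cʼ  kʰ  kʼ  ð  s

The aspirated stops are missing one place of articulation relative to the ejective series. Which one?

Aspirated: /pʰ/ (bilabial), /t̪ʰ/ (dental), /tʰ/ (alveolar), /kʰ/ (velar).
Ejective: /pʼ/ (bilabial), /t̪ʼ/ (dental), /tʼ/ (alveolar), /cʼ/ (palatal), /kʼ/ (velar).
Every place of articulation has an aspirated member except palatal, where /cʰ/ would be expected.

palatal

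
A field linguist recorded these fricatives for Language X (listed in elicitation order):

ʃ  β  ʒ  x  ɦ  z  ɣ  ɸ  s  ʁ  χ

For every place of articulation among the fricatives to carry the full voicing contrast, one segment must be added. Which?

bilabial: voiceless /ɸ/, voiced /β/.
alveolar: voiceless /s/, voiced /z/.
postalveolar: voiceless /ʃ/, voiced /ʒ/.
velar: voiceless /x/, voiced /ɣ/.
uvular: voiceless /χ/, voiced /ʁ/.
glottal: voiceless —, voiced /ɦ/.
The glottal row has no voiceless member, so the gap is the voiceless glottal fricative /h/.

/h/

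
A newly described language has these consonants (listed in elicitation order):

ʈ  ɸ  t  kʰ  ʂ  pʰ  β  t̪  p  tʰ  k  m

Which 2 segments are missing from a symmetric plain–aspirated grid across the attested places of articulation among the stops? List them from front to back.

/t̪ʰ/, /ʈʰ/

bilabial: plain /p/, aspirated /pʰ/.
dental: plain /t̪/, aspirated —.
alveolar: plain /t/, aspirated /tʰ/.
retroflex: plain /ʈ/, aspirated —.
velar: plain /k/, aspirated /kʰ/.
Gaps, from front to back: dental lacks aspirated (/t̪ʰ/); retroflex lacks aspirated (/ʈʰ/).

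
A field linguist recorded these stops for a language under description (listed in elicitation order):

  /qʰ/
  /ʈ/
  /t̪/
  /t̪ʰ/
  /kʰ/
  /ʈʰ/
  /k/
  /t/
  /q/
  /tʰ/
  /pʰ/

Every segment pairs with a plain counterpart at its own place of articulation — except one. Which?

Dental: /t̪/ ~ /t̪ʰ/
Alveolar: /t/ ~ /tʰ/
Retroflex: /ʈ/ ~ /ʈʰ/
Velar: /k/ ~ /kʰ/
Uvular: /q/ ~ /qʰ/
Bilabial: only /pʰ/ (aspirated); no plain partner.
So /pʰ/ is the unpaired segment.

/pʰ/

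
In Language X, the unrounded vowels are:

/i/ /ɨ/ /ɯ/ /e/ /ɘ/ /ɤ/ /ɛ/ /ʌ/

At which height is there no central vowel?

low-mid

Front: /i/ (high), /e/ (high-mid), /ɛ/ (low-mid).
Central: /ɨ/ (high), /ɘ/ (high-mid).
Back: /ɯ/ (high), /ɤ/ (high-mid), /ʌ/ (low-mid).
Every height has a central member except low-mid, where /ɜ/ would be expected.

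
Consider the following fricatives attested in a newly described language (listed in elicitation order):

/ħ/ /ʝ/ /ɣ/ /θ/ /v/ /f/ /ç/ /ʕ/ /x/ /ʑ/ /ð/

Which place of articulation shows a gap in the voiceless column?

place of articulation  voiceless  voiced  
labiodental       f         v       
dental            θ         ð       
alveolo-palatal   —         ʑ       
palatal           ç         ʝ       
velar             x         ɣ       
pharyngeal        ħ         ʕ       
Every place of articulation has a voiceless member except alveolo-palatal, where /ɕ/ would be expected.

alveolo-palatal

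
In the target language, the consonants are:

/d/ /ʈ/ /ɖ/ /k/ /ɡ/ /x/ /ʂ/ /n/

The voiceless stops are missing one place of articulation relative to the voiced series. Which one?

alveolar

alveolar: voiceless —, voiced /d/.
retroflex: voiceless /ʈ/, voiced /ɖ/.
velar: voiceless /k/, voiced /ɡ/.
Every place of articulation has a voiceless member except alveolar, where /t/ would be expected.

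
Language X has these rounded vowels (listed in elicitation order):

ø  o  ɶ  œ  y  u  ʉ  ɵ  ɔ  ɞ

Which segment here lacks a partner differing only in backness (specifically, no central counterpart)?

High: /y/ ~ /ʉ/ ~ /u/
High-mid: /ø/ ~ /ɵ/ ~ /o/
Low-mid: /œ/ ~ /ɞ/ ~ /ɔ/
Low: only /ɶ/ (front); no central partner.
So /ɶ/ is the unpaired segment.

/ɶ/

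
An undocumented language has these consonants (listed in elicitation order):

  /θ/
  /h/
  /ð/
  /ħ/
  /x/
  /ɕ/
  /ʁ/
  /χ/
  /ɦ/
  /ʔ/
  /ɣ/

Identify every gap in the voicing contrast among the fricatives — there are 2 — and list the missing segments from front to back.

dental: voiceless /θ/, voiced /ð/.
alveolo-palatal: voiceless /ɕ/, voiced —.
velar: voiceless /x/, voiced /ɣ/.
uvular: voiceless /χ/, voiced /ʁ/.
pharyngeal: voiceless /ħ/, voiced —.
glottal: voiceless /h/, voiced /ɦ/.
Gaps, from front to back: alveolo-palatal lacks voiced (/ʑ/); pharyngeal lacks voiced (/ʕ/).

/ʑ/, /ʕ/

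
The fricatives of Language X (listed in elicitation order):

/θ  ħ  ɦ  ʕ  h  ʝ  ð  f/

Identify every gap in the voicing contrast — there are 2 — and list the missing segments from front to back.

labiodental: voiceless /f/, voiced —.
dental: voiceless /θ/, voiced /ð/.
palatal: voiceless —, voiced /ʝ/.
pharyngeal: voiceless /ħ/, voiced /ʕ/.
glottal: voiceless /h/, voiced /ɦ/.
Gaps, from front to back: labiodental lacks voiced (/v/); palatal lacks voiceless (/ç/).

/v/, /ç/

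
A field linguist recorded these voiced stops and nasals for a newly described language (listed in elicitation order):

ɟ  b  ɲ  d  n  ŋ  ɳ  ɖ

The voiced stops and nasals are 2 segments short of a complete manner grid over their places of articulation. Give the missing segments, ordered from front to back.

Oral stop: /b/ (bilabial), /d/ (alveolar), /ɖ/ (retroflex), /ɟ/ (palatal).
Nasal: /n/ (alveolar), /ɳ/ (retroflex), /ɲ/ (palatal), /ŋ/ (velar).
Gaps, from front to back: bilabial lacks nasal (/m/); velar lacks oral stop (/ɡ/).

/m/, /ɡ/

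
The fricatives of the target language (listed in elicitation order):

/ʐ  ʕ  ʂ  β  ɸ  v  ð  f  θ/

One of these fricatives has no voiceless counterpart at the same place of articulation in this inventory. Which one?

/ʕ/

Bilabial: /ɸ/ ~ /β/
Labiodental: /f/ ~ /v/
Dental: /θ/ ~ /ð/
Retroflex: /ʂ/ ~ /ʐ/
Pharyngeal: only /ʕ/ (voiced); no voiceless partner.
So /ʕ/ is the unpaired segment.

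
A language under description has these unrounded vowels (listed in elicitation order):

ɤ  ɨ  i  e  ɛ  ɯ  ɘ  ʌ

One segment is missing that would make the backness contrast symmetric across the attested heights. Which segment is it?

/ɜ/

high: front /i/, central /ɨ/, back /ɯ/.
high-mid: front /e/, central /ɘ/, back /ɤ/.
low-mid: front /ɛ/, central —, back /ʌ/.
The low-mid row has no central member, so the gap is the low-mid central unrounded vowel /ɜ/.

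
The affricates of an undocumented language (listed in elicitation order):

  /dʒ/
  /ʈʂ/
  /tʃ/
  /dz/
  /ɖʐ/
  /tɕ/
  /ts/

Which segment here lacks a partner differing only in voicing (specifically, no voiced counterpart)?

Alveolar: /ts/ ~ /dz/
Postalveolar: /tʃ/ ~ /dʒ/
Retroflex: /ʈʂ/ ~ /ɖʐ/
Alveolo-palatal: only /tɕ/ (voiceless); no voiced partner.
So /tɕ/ is the unpaired segment.

/tɕ/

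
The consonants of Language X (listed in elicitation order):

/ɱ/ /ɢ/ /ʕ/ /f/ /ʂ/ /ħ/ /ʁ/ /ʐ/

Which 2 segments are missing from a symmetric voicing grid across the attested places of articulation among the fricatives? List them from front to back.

/v/, /χ/

labiodental: voiceless /f/, voiced —.
retroflex: voiceless /ʂ/, voiced /ʐ/.
uvular: voiceless —, voiced /ʁ/.
pharyngeal: voiceless /ħ/, voiced /ʕ/.
Gaps, from front to back: labiodental lacks voiced (/v/); uvular lacks voiceless (/χ/).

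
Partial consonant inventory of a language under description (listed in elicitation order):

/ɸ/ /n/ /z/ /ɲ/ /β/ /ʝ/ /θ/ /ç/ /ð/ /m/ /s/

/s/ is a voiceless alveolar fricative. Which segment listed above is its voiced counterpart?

/z/

The voiced counterpart is a voiced alveolar fricative — in this inventory, /z/.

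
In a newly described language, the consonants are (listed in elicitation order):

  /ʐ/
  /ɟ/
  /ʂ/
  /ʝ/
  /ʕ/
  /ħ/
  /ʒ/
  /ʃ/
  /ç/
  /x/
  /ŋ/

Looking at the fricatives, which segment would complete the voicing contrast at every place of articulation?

postalveolar: voiceless /ʃ/, voiced /ʒ/.
retroflex: voiceless /ʂ/, voiced /ʐ/.
palatal: voiceless /ç/, voiced /ʝ/.
velar: voiceless /x/, voiced —.
pharyngeal: voiceless /ħ/, voiced /ʕ/.
The velar row has no voiced member, so the gap is the voiced velar fricative /ɣ/.

/ɣ/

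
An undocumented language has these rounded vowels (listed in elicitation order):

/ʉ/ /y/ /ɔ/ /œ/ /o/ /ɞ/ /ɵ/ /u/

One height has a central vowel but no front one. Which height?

height            front     central   back    
high              y         ʉ         u       
high-mid          —         ɵ         o       
low-mid           œ         ɞ         ɔ       
Every height has a front member except high-mid, where /ø/ would be expected.

high-mid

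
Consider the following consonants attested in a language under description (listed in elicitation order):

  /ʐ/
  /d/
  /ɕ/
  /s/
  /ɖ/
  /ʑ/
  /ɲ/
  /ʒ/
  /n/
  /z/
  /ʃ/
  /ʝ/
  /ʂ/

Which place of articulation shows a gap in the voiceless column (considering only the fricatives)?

palatal

place of articulation  voiceless  voiced  
alveolar          s         z       
postalveolar      ʃ         ʒ       
retroflex         ʂ         ʐ       
alveolo-palatal   ɕ         ʑ       
palatal           —         ʝ       
Every place of articulation has a voiceless member except palatal, where /ç/ would be expected.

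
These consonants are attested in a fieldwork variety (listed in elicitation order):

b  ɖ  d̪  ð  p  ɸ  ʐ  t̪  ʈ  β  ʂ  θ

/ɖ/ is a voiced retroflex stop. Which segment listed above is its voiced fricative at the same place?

The voiced fricative at the same place is a voiced retroflex fricative — in this inventory, /ʐ/.

/ʐ/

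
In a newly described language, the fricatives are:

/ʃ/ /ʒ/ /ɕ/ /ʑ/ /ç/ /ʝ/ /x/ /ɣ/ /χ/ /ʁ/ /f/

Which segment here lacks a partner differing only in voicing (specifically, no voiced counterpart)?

/f/

Postalveolar: /ʃ/ ~ /ʒ/
Alveolo-palatal: /ɕ/ ~ /ʑ/
Palatal: /ç/ ~ /ʝ/
Velar: /x/ ~ /ɣ/
Uvular: /χ/ ~ /ʁ/
Labiodental: only /f/ (voiceless); no voiced partner.
So /f/ is the unpaired segment.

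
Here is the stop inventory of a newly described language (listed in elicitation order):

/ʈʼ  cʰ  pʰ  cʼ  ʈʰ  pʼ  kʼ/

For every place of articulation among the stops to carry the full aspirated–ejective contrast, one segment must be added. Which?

Aspirated: /pʰ/ (bilabial), /ʈʰ/ (retroflex), /cʰ/ (palatal).
Ejective: /pʼ/ (bilabial), /ʈʼ/ (retroflex), /cʼ/ (palatal), /kʼ/ (velar).
The velar row has no aspirated member, so the gap is the aspirated velar stop /kʰ/.

/kʰ/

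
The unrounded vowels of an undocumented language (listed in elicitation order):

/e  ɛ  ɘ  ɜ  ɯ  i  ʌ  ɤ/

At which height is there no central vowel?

high

height            front     central   back    
high              i         —         ɯ       
high-mid          e         ɘ         ɤ       
low-mid           ɛ         ɜ         ʌ       
Every height has a central member except high, where /ɨ/ would be expected.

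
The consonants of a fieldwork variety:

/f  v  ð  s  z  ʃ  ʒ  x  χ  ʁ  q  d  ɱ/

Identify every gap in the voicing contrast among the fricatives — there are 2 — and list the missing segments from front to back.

/θ/, /ɣ/

Voiceless: /f/ (labiodental), /s/ (alveolar), /ʃ/ (postalveolar), /x/ (velar), /χ/ (uvular).
Voiced: /v/ (labiodental), /ð/ (dental), /z/ (alveolar), /ʒ/ (postalveolar), /ʁ/ (uvular).
Gaps, from front to back: dental lacks voiceless (/θ/); velar lacks voiced (/ɣ/).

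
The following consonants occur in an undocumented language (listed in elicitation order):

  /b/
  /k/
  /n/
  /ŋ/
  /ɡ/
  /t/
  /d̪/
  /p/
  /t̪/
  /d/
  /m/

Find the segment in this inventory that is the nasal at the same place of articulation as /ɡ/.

/ɡ/ is a voiced velar stop.
The nasal at the same place is a velar nasal — in this inventory, /ŋ/.

/ŋ/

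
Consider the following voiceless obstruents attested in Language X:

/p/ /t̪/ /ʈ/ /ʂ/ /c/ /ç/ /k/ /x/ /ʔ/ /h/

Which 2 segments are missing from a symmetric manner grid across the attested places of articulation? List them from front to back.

bilabial: stop /p/, fricative —.
dental: stop /t̪/, fricative —.
retroflex: stop /ʈ/, fricative /ʂ/.
palatal: stop /c/, fricative /ç/.
velar: stop /k/, fricative /x/.
glottal: stop /ʔ/, fricative /h/.
Gaps, from front to back: bilabial lacks fricative (/ɸ/); dental lacks fricative (/θ/).

/ɸ/, /θ/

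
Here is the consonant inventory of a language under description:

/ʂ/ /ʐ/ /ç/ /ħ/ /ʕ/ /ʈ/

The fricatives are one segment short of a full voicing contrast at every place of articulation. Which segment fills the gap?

/ʝ/

retroflex: voiceless /ʂ/, voiced /ʐ/.
palatal: voiceless /ç/, voiced —.
pharyngeal: voiceless /ħ/, voiced /ʕ/.
The palatal row has no voiced member, so the gap is the voiced palatal fricative /ʝ/.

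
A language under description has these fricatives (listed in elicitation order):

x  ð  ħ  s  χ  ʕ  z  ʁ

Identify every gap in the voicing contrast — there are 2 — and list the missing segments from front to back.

/θ/, /ɣ/

place of articulation  voiceless  voiced  
dental            —         ð       
alveolar          s         z       
velar             x         —       
uvular            χ         ʁ       
pharyngeal        ħ         ʕ       
Gaps, from front to back: dental lacks voiceless (/θ/); velar lacks voiced (/ɣ/).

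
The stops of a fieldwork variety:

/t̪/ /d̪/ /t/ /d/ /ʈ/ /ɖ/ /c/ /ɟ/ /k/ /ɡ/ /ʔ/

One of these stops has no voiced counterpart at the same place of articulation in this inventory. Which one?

Dental: /t̪/ ~ /d̪/
Alveolar: /t/ ~ /d/
Retroflex: /ʈ/ ~ /ɖ/
Palatal: /c/ ~ /ɟ/
Velar: /k/ ~ /ɡ/
Glottal: only /ʔ/ (voiceless); no voiced partner.
So /ʔ/ is the unpaired segment.

/ʔ/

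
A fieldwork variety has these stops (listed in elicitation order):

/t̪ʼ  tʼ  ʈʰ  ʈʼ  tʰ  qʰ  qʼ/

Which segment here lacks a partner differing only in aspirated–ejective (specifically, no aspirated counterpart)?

Alveolar: /tʰ/ ~ /tʼ/
Retroflex: /ʈʰ/ ~ /ʈʼ/
Uvular: /qʰ/ ~ /qʼ/
Dental: only /t̪ʼ/ (ejective); no aspirated partner.
So /t̪ʼ/ is the unpaired segment.

/t̪ʼ/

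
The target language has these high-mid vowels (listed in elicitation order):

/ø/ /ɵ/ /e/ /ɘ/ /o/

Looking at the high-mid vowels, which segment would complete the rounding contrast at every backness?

/ɤ/

backness          unrounded  rounded 
front             e         ø       
central           ɘ         ɵ       
back              —         o       
The back row has no unrounded member, so the gap is the back unrounded vowel /ɤ/.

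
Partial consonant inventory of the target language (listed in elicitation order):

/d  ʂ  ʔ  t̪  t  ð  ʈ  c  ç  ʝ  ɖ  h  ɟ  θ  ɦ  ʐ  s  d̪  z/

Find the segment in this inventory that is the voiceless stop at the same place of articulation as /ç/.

/c/

/ç/ is a voiceless palatal fricative.
The voiceless stop at the same place is a voiceless palatal stop — in this inventory, /c/.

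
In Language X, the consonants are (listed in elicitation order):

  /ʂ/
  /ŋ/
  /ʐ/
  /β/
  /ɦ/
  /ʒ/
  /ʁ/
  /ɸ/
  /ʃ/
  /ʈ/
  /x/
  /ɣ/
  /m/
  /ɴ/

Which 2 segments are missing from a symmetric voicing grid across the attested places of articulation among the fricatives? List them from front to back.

Voiceless: /ɸ/ (bilabial), /ʃ/ (postalveolar), /ʂ/ (retroflex), /x/ (velar).
Voiced: /β/ (bilabial), /ʒ/ (postalveolar), /ʐ/ (retroflex), /ɣ/ (velar), /ʁ/ (uvular), /ɦ/ (glottal).
Gaps, from front to back: uvular lacks voiceless (/χ/); glottal lacks voiceless (/h/).

/χ/, /h/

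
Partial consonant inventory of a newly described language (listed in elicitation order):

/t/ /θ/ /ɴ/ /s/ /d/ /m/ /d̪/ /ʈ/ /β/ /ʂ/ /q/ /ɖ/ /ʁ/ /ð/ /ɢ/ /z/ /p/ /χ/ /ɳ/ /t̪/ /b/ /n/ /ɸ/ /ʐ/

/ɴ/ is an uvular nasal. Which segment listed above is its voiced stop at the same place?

The voiced stop at the same place is a voiced uvular stop — in this inventory, /ɢ/.

/ɢ/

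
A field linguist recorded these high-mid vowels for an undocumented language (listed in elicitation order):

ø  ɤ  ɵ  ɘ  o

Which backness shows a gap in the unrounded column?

front

front: unrounded —, rounded /ø/.
central: unrounded /ɘ/, rounded /ɵ/.
back: unrounded /ɤ/, rounded /o/.
Every backness has an unrounded member except front, where /e/ would be expected.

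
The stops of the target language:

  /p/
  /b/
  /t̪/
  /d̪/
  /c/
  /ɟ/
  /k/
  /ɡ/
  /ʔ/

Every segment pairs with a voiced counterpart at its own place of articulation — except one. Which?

/ʔ/

Bilabial: /p/ ~ /b/
Dental: /t̪/ ~ /d̪/
Palatal: /c/ ~ /ɟ/
Velar: /k/ ~ /ɡ/
Glottal: only /ʔ/ (voiceless); no voiced partner.
So /ʔ/ is the unpaired segment.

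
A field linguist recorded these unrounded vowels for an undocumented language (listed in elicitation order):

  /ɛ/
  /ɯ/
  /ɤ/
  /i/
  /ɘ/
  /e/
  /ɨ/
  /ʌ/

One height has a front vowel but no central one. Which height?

Front: /i/ (high), /e/ (high-mid), /ɛ/ (low-mid).
Central: /ɨ/ (high), /ɘ/ (high-mid).
Back: /ɯ/ (high), /ɤ/ (high-mid), /ʌ/ (low-mid).
Every height has a central member except low-mid, where /ɜ/ would be expected.

low-mid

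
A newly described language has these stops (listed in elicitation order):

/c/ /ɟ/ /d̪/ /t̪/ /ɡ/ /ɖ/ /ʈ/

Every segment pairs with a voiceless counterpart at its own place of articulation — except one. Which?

/ɡ/

Dental: /t̪/ ~ /d̪/
Retroflex: /ʈ/ ~ /ɖ/
Palatal: /c/ ~ /ɟ/
Velar: only /ɡ/ (voiced); no voiceless partner.
So /ɡ/ is the unpaired segment.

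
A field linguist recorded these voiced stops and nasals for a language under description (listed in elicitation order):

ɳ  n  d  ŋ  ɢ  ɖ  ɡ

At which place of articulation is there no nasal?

Oral stop: /d/ (alveolar), /ɖ/ (retroflex), /ɡ/ (velar), /ɢ/ (uvular).
Nasal: /n/ (alveolar), /ɳ/ (retroflex), /ŋ/ (velar).
Every place of articulation has a nasal member except uvular, where /ɴ/ would be expected.

uvular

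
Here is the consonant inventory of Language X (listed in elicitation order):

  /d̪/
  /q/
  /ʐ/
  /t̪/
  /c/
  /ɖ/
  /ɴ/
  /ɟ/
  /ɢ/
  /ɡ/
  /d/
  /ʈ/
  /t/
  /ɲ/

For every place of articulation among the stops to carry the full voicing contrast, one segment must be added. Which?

Voiceless: /t̪/ (dental), /t/ (alveolar), /ʈ/ (retroflex), /c/ (palatal), /q/ (uvular).
Voiced: /d̪/ (dental), /d/ (alveolar), /ɖ/ (retroflex), /ɟ/ (palatal), /ɡ/ (velar), /ɢ/ (uvular).
The velar row has no voiceless member, so the gap is the voiceless velar stop /k/.

/k/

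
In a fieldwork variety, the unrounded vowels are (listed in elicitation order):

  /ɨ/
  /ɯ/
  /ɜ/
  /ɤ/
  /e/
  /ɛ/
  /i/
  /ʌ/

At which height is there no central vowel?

high: front /i/, central /ɨ/, back /ɯ/.
high-mid: front /e/, central —, back /ɤ/.
low-mid: front /ɛ/, central /ɜ/, back /ʌ/.
Every height has a central member except high-mid, where /ɘ/ would be expected.

high-mid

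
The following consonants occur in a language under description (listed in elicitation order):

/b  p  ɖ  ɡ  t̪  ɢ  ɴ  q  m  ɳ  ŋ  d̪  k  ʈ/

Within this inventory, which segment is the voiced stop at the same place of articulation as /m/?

/m/ is a bilabial nasal.
The voiced stop at the same place is a voiced bilabial stop — in this inventory, /b/.

/b/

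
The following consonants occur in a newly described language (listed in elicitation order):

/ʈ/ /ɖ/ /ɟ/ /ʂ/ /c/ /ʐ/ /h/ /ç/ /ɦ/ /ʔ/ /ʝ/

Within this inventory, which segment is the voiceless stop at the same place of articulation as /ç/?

/c/

/ç/ is a voiceless palatal fricative.
The voiceless stop at the same place is a voiceless palatal stop — in this inventory, /c/.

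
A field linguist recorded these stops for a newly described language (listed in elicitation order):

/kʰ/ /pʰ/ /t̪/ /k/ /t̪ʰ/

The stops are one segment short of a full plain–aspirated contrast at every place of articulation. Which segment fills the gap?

bilabial: plain —, aspirated /pʰ/.
dental: plain /t̪/, aspirated /t̪ʰ/.
velar: plain /k/, aspirated /kʰ/.
The bilabial row has no plain member, so the gap is the plain bilabial stop /p/.

/p/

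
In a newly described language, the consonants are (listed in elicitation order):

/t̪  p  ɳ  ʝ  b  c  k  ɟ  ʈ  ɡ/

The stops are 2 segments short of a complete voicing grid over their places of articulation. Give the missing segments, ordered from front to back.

Voiceless: /p/ (bilabial), /t̪/ (dental), /ʈ/ (retroflex), /c/ (palatal), /k/ (velar).
Voiced: /b/ (bilabial), /ɟ/ (palatal), /ɡ/ (velar).
Gaps, from front to back: dental lacks voiced (/d̪/); retroflex lacks voiced (/ɖ/).

/d̪/, /ɖ/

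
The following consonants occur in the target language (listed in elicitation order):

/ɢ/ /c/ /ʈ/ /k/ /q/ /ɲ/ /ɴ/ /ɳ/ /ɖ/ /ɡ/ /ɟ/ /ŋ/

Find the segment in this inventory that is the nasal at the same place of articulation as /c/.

/c/ is a voiceless palatal stop.
The nasal at the same place is a palatal nasal — in this inventory, /ɲ/.

/ɲ/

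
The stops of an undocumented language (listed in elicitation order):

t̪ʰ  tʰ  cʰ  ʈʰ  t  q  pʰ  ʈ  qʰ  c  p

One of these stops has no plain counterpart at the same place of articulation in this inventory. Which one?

Bilabial: /p/ ~ /pʰ/
Alveolar: /t/ ~ /tʰ/
Retroflex: /ʈ/ ~ /ʈʰ/
Palatal: /c/ ~ /cʰ/
Uvular: /q/ ~ /qʰ/
Dental: only /t̪ʰ/ (aspirated); no plain partner.
So /t̪ʰ/ is the unpaired segment.

/t̪ʰ/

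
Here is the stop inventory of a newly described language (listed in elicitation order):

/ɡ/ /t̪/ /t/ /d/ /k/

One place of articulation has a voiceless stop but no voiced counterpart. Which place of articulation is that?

dental: voiceless /t̪/, voiced —.
alveolar: voiceless /t/, voiced /d/.
velar: voiceless /k/, voiced /ɡ/.
Every place of articulation has a voiced member except dental, where /d̪/ would be expected.

dental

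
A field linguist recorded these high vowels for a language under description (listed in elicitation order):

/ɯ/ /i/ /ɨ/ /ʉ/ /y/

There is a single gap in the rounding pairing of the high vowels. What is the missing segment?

/u/

front: unrounded /i/, rounded /y/.
central: unrounded /ɨ/, rounded /ʉ/.
back: unrounded /ɯ/, rounded —.
The back row has no rounded member, so the gap is the back rounded vowel /u/.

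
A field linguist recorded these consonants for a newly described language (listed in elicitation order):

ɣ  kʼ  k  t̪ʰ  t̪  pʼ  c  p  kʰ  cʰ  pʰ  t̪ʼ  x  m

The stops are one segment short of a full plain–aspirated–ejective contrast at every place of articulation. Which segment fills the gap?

Plain: /p/ (bilabial), /t̪/ (dental), /c/ (palatal), /k/ (velar).
Aspirated: /pʰ/ (bilabial), /t̪ʰ/ (dental), /cʰ/ (palatal), /kʰ/ (velar).
Ejective: /pʼ/ (bilabial), /t̪ʼ/ (dental), /kʼ/ (velar).
The palatal row has no ejective member, so the gap is the ejective palatal stop /cʼ/.

/cʼ/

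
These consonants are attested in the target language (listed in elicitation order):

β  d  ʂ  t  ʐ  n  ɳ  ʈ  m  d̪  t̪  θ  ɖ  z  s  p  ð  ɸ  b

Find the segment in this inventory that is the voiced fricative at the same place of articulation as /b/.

/β/

/b/ is a voiced bilabial stop.
The voiced fricative at the same place is a voiced bilabial fricative — in this inventory, /β/.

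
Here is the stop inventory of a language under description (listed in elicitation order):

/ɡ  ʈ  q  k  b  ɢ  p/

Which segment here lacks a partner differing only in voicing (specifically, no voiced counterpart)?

Bilabial: /p/ ~ /b/
Velar: /k/ ~ /ɡ/
Uvular: /q/ ~ /ɢ/
Retroflex: only /ʈ/ (voiceless); no voiced partner.
So /ʈ/ is the unpaired segment.

/ʈ/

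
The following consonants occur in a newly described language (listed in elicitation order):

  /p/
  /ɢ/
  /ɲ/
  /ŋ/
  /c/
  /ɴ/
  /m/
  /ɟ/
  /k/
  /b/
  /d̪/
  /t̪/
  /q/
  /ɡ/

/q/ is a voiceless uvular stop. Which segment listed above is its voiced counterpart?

The voiced counterpart is a voiced uvular stop — in this inventory, /ɢ/.

/ɢ/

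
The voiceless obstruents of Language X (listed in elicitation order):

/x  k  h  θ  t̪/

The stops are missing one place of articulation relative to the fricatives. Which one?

dental: stop /t̪/, fricative /θ/.
velar: stop /k/, fricative /x/.
glottal: stop —, fricative /h/.
Every place of articulation has a stop member except glottal, where /ʔ/ would be expected.

glottal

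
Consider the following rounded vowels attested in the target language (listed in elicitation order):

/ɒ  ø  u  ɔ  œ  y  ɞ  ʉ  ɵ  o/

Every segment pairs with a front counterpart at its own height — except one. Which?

High: /y/ ~ /ʉ/ ~ /u/
High-mid: /ø/ ~ /ɵ/ ~ /o/
Low-mid: /œ/ ~ /ɞ/ ~ /ɔ/
Low: only /ɒ/ (back); no front partner.
So /ɒ/ is the unpaired segment.

/ɒ/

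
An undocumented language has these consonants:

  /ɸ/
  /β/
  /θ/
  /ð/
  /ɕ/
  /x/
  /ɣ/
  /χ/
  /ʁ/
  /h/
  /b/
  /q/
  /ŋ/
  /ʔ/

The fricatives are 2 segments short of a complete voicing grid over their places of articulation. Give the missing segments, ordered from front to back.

/ʑ/, /ɦ/

Voiceless: /ɸ/ (bilabial), /θ/ (dental), /ɕ/ (alveolo-palatal), /x/ (velar), /χ/ (uvular), /h/ (glottal).
Voiced: /β/ (bilabial), /ð/ (dental), /ɣ/ (velar), /ʁ/ (uvular).
Gaps, from front to back: alveolo-palatal lacks voiced (/ʑ/); glottal lacks voiced (/ɦ/).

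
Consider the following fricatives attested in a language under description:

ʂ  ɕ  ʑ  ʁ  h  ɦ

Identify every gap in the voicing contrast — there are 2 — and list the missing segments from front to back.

/ʐ/, /χ/

place of articulation  voiceless  voiced  
retroflex         ʂ         —       
alveolo-palatal   ɕ         ʑ       
uvular            —         ʁ       
glottal           h         ɦ       
Gaps, from front to back: retroflex lacks voiced (/ʐ/); uvular lacks voiceless (/χ/).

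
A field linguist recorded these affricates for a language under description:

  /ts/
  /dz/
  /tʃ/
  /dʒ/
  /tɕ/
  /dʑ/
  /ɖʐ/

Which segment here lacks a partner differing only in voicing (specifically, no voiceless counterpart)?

/ɖʐ/

Alveolar: /ts/ ~ /dz/
Postalveolar: /tʃ/ ~ /dʒ/
Alveolo-palatal: /tɕ/ ~ /dʑ/
Retroflex: only /ɖʐ/ (voiced); no voiceless partner.
So /ɖʐ/ is the unpaired segment.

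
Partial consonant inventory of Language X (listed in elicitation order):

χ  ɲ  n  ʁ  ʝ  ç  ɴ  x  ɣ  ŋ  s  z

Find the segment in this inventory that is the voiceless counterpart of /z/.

/z/ is a voiced alveolar fricative.
The voiceless counterpart is a voiceless alveolar fricative — in this inventory, /s/.

/s/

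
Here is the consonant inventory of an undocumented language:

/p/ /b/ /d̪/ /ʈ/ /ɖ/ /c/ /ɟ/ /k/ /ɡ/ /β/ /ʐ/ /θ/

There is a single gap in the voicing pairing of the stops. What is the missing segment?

/t̪/

place of articulation  voiceless  voiced  
bilabial          p         b       
dental            —         d̪      
retroflex         ʈ         ɖ       
palatal           c         ɟ       
velar             k         ɡ       
The dental row has no voiceless member, so the gap is the voiceless dental stop /t̪/.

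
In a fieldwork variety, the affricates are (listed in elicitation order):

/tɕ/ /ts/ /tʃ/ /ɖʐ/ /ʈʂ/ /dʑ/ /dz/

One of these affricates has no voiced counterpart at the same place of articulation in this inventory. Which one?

/tʃ/

Alveolar: /ts/ ~ /dz/
Retroflex: /ʈʂ/ ~ /ɖʐ/
Alveolo-palatal: /tɕ/ ~ /dʑ/
Postalveolar: only /tʃ/ (voiceless); no voiced partner.
So /tʃ/ is the unpaired segment.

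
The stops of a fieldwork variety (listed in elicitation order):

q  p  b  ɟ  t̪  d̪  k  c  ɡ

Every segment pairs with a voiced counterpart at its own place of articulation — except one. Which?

Bilabial: /p/ ~ /b/
Dental: /t̪/ ~ /d̪/
Palatal: /c/ ~ /ɟ/
Velar: /k/ ~ /ɡ/
Uvular: only /q/ (voiceless); no voiced partner.
So /q/ is the unpaired segment.

/q/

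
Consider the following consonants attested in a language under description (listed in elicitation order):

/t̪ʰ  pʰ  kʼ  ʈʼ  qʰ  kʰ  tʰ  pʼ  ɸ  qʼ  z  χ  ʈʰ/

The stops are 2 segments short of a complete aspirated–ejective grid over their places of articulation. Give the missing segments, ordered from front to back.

Aspirated: /pʰ/ (bilabial), /t̪ʰ/ (dental), /tʰ/ (alveolar), /ʈʰ/ (retroflex), /kʰ/ (velar), /qʰ/ (uvular).
Ejective: /pʼ/ (bilabial), /ʈʼ/ (retroflex), /kʼ/ (velar), /qʼ/ (uvular).
Gaps, from front to back: dental lacks ejective (/t̪ʼ/); alveolar lacks ejective (/tʼ/).

/t̪ʼ/, /tʼ/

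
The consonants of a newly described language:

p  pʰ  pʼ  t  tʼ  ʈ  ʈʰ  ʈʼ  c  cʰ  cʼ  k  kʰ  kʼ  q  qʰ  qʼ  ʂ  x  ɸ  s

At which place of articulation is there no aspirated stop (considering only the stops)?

alveolar

bilabial: plain /p/, aspirated /pʰ/, ejective /pʼ/.
alveolar: plain /t/, aspirated —, ejective /tʼ/.
retroflex: plain /ʈ/, aspirated /ʈʰ/, ejective /ʈʼ/.
palatal: plain /c/, aspirated /cʰ/, ejective /cʼ/.
velar: plain /k/, aspirated /kʰ/, ejective /kʼ/.
uvular: plain /q/, aspirated /qʰ/, ejective /qʼ/.
Every place of articulation has an aspirated member except alveolar, where /tʰ/ would be expected.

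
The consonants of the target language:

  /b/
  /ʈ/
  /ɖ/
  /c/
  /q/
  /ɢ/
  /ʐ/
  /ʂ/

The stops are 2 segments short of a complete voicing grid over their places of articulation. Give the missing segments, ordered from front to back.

place of articulation  voiceless  voiced  
bilabial          —         b       
retroflex         ʈ         ɖ       
palatal           c         —       
uvular            q         ɢ       
Gaps, from front to back: bilabial lacks voiceless (/p/); palatal lacks voiced (/ɟ/).

/p/, /ɟ/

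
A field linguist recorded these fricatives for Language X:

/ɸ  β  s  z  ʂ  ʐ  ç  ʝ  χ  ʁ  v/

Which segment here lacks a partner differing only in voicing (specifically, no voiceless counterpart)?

Bilabial: /ɸ/ ~ /β/
Alveolar: /s/ ~ /z/
Retroflex: /ʂ/ ~ /ʐ/
Palatal: /ç/ ~ /ʝ/
Uvular: /χ/ ~ /ʁ/
Labiodental: only /v/ (voiced); no voiceless partner.
So /v/ is the unpaired segment.

/v/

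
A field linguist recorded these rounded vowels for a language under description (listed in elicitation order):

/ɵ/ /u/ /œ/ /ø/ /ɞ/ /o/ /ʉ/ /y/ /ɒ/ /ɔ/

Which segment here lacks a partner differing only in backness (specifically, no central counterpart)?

High: /y/ ~ /ʉ/ ~ /u/
High-mid: /ø/ ~ /ɵ/ ~ /o/
Low-mid: /œ/ ~ /ɞ/ ~ /ɔ/
Low: only /ɒ/ (back); no central partner.
So /ɒ/ is the unpaired segment.

/ɒ/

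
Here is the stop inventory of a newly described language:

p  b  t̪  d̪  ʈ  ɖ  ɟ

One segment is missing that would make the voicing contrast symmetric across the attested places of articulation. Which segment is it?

bilabial: voiceless /p/, voiced /b/.
dental: voiceless /t̪/, voiced /d̪/.
retroflex: voiceless /ʈ/, voiced /ɖ/.
palatal: voiceless —, voiced /ɟ/.
The palatal row has no voiceless member, so the gap is the voiceless palatal stop /c/.

/c/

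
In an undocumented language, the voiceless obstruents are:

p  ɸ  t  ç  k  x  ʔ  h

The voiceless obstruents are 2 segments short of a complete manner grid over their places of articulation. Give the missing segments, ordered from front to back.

/s/, /c/

bilabial: stop /p/, fricative /ɸ/.
alveolar: stop /t/, fricative —.
palatal: stop —, fricative /ç/.
velar: stop /k/, fricative /x/.
glottal: stop /ʔ/, fricative /h/.
Gaps, from front to back: alveolar lacks fricative (/s/); palatal lacks stop (/c/).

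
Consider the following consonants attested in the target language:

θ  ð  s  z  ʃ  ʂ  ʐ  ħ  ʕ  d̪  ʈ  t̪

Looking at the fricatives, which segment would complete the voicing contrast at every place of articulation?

/ʒ/

place of articulation  voiceless  voiced  
dental            θ         ð       
alveolar          s         z       
postalveolar      ʃ         —       
retroflex         ʂ         ʐ       
pharyngeal        ħ         ʕ       
The postalveolar row has no voiced member, so the gap is the voiced postalveolar fricative /ʒ/.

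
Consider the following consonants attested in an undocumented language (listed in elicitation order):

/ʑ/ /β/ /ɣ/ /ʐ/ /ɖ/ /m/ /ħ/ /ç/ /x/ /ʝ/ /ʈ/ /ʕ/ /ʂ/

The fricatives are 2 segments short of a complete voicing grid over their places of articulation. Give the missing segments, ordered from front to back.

place of articulation  voiceless  voiced  
bilabial          —         β       
retroflex         ʂ         ʐ       
alveolo-palatal   —         ʑ       
palatal           ç         ʝ       
velar             x         ɣ       
pharyngeal        ħ         ʕ       
Gaps, from front to back: bilabial lacks voiceless (/ɸ/); alveolo-palatal lacks voiceless (/ɕ/).

/ɸ/, /ɕ/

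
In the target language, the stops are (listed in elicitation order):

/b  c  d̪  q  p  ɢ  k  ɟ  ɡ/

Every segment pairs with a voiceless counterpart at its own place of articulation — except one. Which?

/d̪/

Bilabial: /p/ ~ /b/
Palatal: /c/ ~ /ɟ/
Velar: /k/ ~ /ɡ/
Uvular: /q/ ~ /ɢ/
Dental: only /d̪/ (voiced); no voiceless partner.
So /d̪/ is the unpaired segment.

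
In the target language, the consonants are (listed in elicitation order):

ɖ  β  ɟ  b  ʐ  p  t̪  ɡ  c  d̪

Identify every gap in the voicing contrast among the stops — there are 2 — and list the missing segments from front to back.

place of articulation  voiceless  voiced  
bilabial          p         b       
dental            t̪        d̪      
retroflex         —         ɖ       
palatal           c         ɟ       
velar             —         ɡ       
Gaps, from front to back: retroflex lacks voiceless (/ʈ/); velar lacks voiceless (/k/).

/ʈ/, /k/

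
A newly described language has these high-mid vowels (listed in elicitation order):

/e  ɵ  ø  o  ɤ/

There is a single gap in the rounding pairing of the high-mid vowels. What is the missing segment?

/ɘ/

front: unrounded /e/, rounded /ø/.
central: unrounded —, rounded /ɵ/.
back: unrounded /ɤ/, rounded /o/.
The central row has no unrounded member, so the gap is the central unrounded vowel /ɘ/.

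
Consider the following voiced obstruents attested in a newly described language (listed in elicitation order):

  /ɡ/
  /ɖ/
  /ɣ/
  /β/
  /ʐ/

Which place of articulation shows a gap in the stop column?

bilabial

bilabial: stop —, fricative /β/.
retroflex: stop /ɖ/, fricative /ʐ/.
velar: stop /ɡ/, fricative /ɣ/.
Every place of articulation has a stop member except bilabial, where /b/ would be expected.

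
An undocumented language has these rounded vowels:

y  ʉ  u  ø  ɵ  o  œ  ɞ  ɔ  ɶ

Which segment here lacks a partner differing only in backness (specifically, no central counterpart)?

High: /y/ ~ /ʉ/ ~ /u/
High-mid: /ø/ ~ /ɵ/ ~ /o/
Low-mid: /œ/ ~ /ɞ/ ~ /ɔ/
Low: only /ɶ/ (front); no central partner.
So /ɶ/ is the unpaired segment.

/ɶ/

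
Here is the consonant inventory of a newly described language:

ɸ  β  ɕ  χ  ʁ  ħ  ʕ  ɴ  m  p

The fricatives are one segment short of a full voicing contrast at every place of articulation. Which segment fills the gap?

Voiceless: /ɸ/ (bilabial), /ɕ/ (alveolo-palatal), /χ/ (uvular), /ħ/ (pharyngeal).
Voiced: /β/ (bilabial), /ʁ/ (uvular), /ʕ/ (pharyngeal).
The alveolo-palatal row has no voiced member, so the gap is the voiced alveolo-palatal fricative /ʑ/.

/ʑ/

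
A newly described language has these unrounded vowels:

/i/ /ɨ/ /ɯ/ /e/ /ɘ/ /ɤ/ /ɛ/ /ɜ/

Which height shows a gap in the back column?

high: front /i/, central /ɨ/, back /ɯ/.
high-mid: front /e/, central /ɘ/, back /ɤ/.
low-mid: front /ɛ/, central /ɜ/, back —.
Every height has a back member except low-mid, where /ʌ/ would be expected.

low-mid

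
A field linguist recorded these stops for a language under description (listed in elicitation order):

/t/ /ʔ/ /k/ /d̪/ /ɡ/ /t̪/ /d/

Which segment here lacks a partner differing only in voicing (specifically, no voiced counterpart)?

Dental: /t̪/ ~ /d̪/
Alveolar: /t/ ~ /d/
Velar: /k/ ~ /ɡ/
Glottal: only /ʔ/ (voiceless); no voiced partner.
So /ʔ/ is the unpaired segment.

/ʔ/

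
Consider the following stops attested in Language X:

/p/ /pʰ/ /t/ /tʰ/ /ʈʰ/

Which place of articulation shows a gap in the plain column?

Plain: /p/ (bilabial), /t/ (alveolar).
Aspirated: /pʰ/ (bilabial), /tʰ/ (alveolar), /ʈʰ/ (retroflex).
Every place of articulation has a plain member except retroflex, where /ʈ/ would be expected.

retroflex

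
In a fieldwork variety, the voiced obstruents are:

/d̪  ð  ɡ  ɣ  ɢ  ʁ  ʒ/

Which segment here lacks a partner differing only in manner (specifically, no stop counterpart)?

/ʒ/

Dental: /d̪/ ~ /ð/
Velar: /ɡ/ ~ /ɣ/
Uvular: /ɢ/ ~ /ʁ/
Postalveolar: only /ʒ/ (fricative); no stop partner.
So /ʒ/ is the unpaired segment.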